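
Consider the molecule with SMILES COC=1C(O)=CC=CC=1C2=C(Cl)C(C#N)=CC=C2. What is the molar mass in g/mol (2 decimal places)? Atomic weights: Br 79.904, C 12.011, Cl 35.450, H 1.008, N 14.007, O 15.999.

First, the molecular formula is C14H10ClNO2 (counting implicit H from valence).
  C: 14 × 12.011 = 168.154
  Cl: 1 × 35.450 = 35.450
  H: 10 × 1.008 = 10.080
  N: 1 × 14.007 = 14.007
  O: 2 × 15.999 = 31.998
Sum: 14×12.011 + 1×35.450 + 10×1.008 + 1×14.007 + 2×15.999 = 259.689 → 259.69 g/mol.

259.69 g/mol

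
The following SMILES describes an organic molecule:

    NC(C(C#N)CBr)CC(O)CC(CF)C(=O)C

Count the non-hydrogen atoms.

17

Every atom symbol written in the SMILES (organic subset) is one heavy atom; implicit H are not written.
Heavy atoms by element → Br:1, C:11, F:1, N:2, O:2.
Total: 17.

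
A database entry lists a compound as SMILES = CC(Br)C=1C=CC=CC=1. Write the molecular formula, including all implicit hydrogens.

C8H9Br

Walk through each heavy atom and fill implicit hydrogens from standard valence (C 4, N 3, O 2, S 2, halogen 1):
  atom 1: C, bond orders sum to 1 (valence 4) → 3 H
  atom 2: C, bond orders sum to 3 (valence 4) → 1 H
  atom 3: Br (halogen, monovalent) → 0 H
  atom 4: C, bond orders sum to 4 (valence 4) → 0 H
  atom 5: C, bond orders sum to 3 (valence 4) → 1 H
  atom 6: C, bond orders sum to 3 (valence 4) → 1 H
  atom 7: C, bond orders sum to 3 (valence 4) → 1 H
  atom 8: C, bond orders sum to 3 (valence 4) → 1 H
  atom 9: C, bond orders sum to 3 (valence 4) → 1 H
Totals → C:8, H:9, Br:1.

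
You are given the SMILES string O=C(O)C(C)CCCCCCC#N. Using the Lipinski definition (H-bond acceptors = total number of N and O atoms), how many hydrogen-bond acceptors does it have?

3

N atoms: 1; O atoms: 2.
Lipinski HBA = 1 + 2 = 3.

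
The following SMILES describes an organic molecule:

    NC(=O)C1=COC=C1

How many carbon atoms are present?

5

Count every carbon token in the SMILES (each C, including those in ring-closure positions and inside branches).
Carbon count: 5.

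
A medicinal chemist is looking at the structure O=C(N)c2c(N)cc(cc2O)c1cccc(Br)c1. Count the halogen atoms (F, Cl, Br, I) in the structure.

1

Halogen atoms appear at heavy-atom position 17 (1×Br).
Other groups present: 1 amide, 1 hydroxyl, 1 primary amine.
Halogen count: 1.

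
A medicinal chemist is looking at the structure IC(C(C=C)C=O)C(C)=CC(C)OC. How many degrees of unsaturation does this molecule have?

Molecular formula: C11H17IO2.
DoU = (2C + 2 + N − H − X) / 2, where X is the halogen count and O/S are ignored.
    = (2·11 + 2 + 0 − 17 − 1) / 2 = 6 / 2 = 3.

3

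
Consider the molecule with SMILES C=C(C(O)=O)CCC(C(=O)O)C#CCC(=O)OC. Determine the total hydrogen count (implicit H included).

Walk through each heavy atom and fill implicit hydrogens from standard valence (C 4, N 3, O 2, S 2, halogen 1):
  atom 1: C, bond orders sum to 2 (valence 4) → 2 H
  atom 2: C, bond orders sum to 4 (valence 4) → 0 H
  atom 3: C, bond orders sum to 4 (valence 4) → 0 H
  atom 4: O, bond orders sum to 1 (valence 2) → 1 H
  atom 5: O, bond orders sum to 2 (valence 2) → 0 H
  atom 6: C, bond orders sum to 2 (valence 4) → 2 H
  atom 7: C, bond orders sum to 2 (valence 4) → 2 H
  atom 8: C, bond orders sum to 3 (valence 4) → 1 H
  atom 9: C, bond orders sum to 4 (valence 4) → 0 H
  atom 10: O, bond orders sum to 2 (valence 2) → 0 H
  atom 11: O, bond orders sum to 1 (valence 2) → 1 H
  atom 12: C, bond orders sum to 4 (valence 4) → 0 H
  atom 13: C, bond orders sum to 4 (valence 4) → 0 H
  atom 14: C, bond orders sum to 2 (valence 4) → 2 H
  atom 15: C, bond orders sum to 4 (valence 4) → 0 H
  atom 16: O, bond orders sum to 2 (valence 2) → 0 H
  atom 17: O, bond orders sum to 2 (valence 2) → 0 H
  atom 18: C, bond orders sum to 1 (valence 4) → 3 H
Total hydrogens: 14.

14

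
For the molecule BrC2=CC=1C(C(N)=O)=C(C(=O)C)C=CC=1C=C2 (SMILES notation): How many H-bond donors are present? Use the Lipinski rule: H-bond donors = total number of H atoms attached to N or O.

Donors: find every N or O and count the H atoms it carries.
  atom 7 (N): bond orders sum to 1 → 2 H
  atom 8 (O): bond orders sum to 2 → 0 H
  atom 11 (O): bond orders sum to 2 → 0 H
Lipinski HBD = 2.

2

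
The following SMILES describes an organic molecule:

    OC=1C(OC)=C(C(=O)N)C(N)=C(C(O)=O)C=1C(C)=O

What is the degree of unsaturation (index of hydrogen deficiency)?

7

Degree of unsaturation = (number of rings) + (number of π bonds).
Ring closures in the SMILES: 1.
π bonds: 6 double bonds (each 1 DoU) → 6 DoU from unsaturation.
Total DoU = 1 + 6 = 7.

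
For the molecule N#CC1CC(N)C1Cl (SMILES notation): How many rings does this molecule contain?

In SMILES, each pair of matching ring-closure digits denotes one ring-closing bond; the number of such bonds equals the number of independent rings.
Ring-closure bonds here: 1.

1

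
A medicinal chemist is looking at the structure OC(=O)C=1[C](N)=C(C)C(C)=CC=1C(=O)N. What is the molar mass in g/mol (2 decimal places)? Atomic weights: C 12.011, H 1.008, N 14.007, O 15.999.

208.22 g/mol

First, the molecular formula is C10H12N2O3 (counting implicit H from valence).
  C: 10 × 12.011 = 120.110
  H: 12 × 1.008 = 12.096
  N: 2 × 14.007 = 28.014
  O: 3 × 15.999 = 47.997
Sum: 10×12.011 + 12×1.008 + 2×14.007 + 3×15.999 = 208.217 → 208.22 g/mol.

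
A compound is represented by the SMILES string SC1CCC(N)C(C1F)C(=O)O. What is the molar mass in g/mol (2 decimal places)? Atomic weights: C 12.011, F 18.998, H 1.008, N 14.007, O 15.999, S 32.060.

193.24 g/mol

First, the molecular formula is C7H12FNO2S (counting implicit H from valence).
  C: 7 × 12.011 = 84.077
  F: 1 × 18.998 = 18.998
  H: 12 × 1.008 = 12.096
  N: 1 × 14.007 = 14.007
  O: 2 × 15.999 = 31.998
  S: 1 × 32.060 = 32.060
Sum: 7×12.011 + 1×18.998 + 12×1.008 + 1×14.007 + 2×15.999 + 1×32.060 = 193.236 → 193.24 g/mol.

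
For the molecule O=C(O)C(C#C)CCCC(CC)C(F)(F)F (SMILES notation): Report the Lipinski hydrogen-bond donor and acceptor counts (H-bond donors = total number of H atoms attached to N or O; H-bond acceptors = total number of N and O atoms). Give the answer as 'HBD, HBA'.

1, 2

Donors: find every N or O and count the H atoms it carries.
  atom 1 (O): bond orders sum to 2 → 0 H
  atom 3 (O): bond orders sum to 1 → 1 H
Lipinski HBD = 1.
Acceptors: N atoms = 0, O atoms = 2 → HBA = 2.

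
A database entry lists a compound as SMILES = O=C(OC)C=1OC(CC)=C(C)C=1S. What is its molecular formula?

Walk through each heavy atom and fill implicit hydrogens from standard valence (C 4, N 3, O 2, S 2, halogen 1):
  atom 1: O, bond orders sum to 2 (valence 2) → 0 H
  atom 2: C, bond orders sum to 4 (valence 4) → 0 H
  atom 3: O, bond orders sum to 2 (valence 2) → 0 H
  atom 4: C, bond orders sum to 1 (valence 4) → 3 H
  atom 5: C, bond orders sum to 4 (valence 4) → 0 H
  atom 6: O, bond orders sum to 2 (valence 2) → 0 H
  atom 7: C, bond orders sum to 4 (valence 4) → 0 H
  atom 8: C, bond orders sum to 2 (valence 4) → 2 H
  atom 9: C, bond orders sum to 1 (valence 4) → 3 H
  atom 10: C, bond orders sum to 4 (valence 4) → 0 H
  atom 11: C, bond orders sum to 1 (valence 4) → 3 H
  atom 12: C, bond orders sum to 4 (valence 4) → 0 H
  atom 13: S, bond orders sum to 1 (valence 2) → 1 H
Totals → C:9, H:12, O:3, S:1.
In Hill order: C9H12O3S.

C9H12O3S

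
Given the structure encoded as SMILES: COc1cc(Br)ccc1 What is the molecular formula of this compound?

C7H7BrO

Walk through each heavy atom and fill implicit hydrogens from standard valence (C 4, N 3, O 2, S 2, halogen 1); for lowercase aromatic atoms, an aromatic c carries 1 H when it has two neighbours and 0 H with three, and aromatic n carries 0 H:
  atom 1: C, bond orders sum to 1 (valence 4) → 3 H
  atom 2: O, bond orders sum to 2 (valence 2) → 0 H
  atom 3: aromatic c, 3 neighbours → 0 H
  atom 4: aromatic c, 2 neighbours → 1 H
  atom 5: aromatic c, 3 neighbours → 0 H
  atom 6: Br (halogen, monovalent) → 0 H
  atom 7: aromatic c, 2 neighbours → 1 H
  atom 8: aromatic c, 2 neighbours → 1 H
  atom 9: aromatic c, 2 neighbours → 1 H
Totals → C:7, H:7, Br:1, O:1.
In Hill order: C7H7BrO.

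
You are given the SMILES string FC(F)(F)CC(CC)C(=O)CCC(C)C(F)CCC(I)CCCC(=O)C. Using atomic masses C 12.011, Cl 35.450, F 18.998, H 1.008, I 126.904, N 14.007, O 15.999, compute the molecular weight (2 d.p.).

494.35 g/mol

First, the molecular formula is C19H31F4IO2 (counting implicit H from valence).
  C: 19 × 12.011 = 228.209
  F: 4 × 18.998 = 75.992
  H: 31 × 1.008 = 31.248
  I: 1 × 126.904 = 126.904
  O: 2 × 15.999 = 31.998
Sum: 19×12.011 + 4×18.998 + 31×1.008 + 1×126.904 + 2×15.999 = 494.351 → 494.35 g/mol.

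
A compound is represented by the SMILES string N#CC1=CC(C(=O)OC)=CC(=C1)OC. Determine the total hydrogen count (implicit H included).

9

Walk through each heavy atom and fill implicit hydrogens from standard valence (C 4, N 3, O 2, S 2, halogen 1):
  atom 1: N, bond orders sum to 3 (valence 3) → 0 H
  atom 2: C, bond orders sum to 4 (valence 4) → 0 H
  atom 3: C, bond orders sum to 4 (valence 4) → 0 H
  atom 4: C, bond orders sum to 3 (valence 4) → 1 H
  atom 5: C, bond orders sum to 4 (valence 4) → 0 H
  atom 6: C, bond orders sum to 4 (valence 4) → 0 H
  atom 7: O, bond orders sum to 2 (valence 2) → 0 H
  atom 8: O, bond orders sum to 2 (valence 2) → 0 H
  atom 9: C, bond orders sum to 1 (valence 4) → 3 H
  atom 10: C, bond orders sum to 3 (valence 4) → 1 H
  atom 11: C, bond orders sum to 4 (valence 4) → 0 H
  atom 12: C, bond orders sum to 3 (valence 4) → 1 H
  atom 13: O, bond orders sum to 2 (valence 2) → 0 H
  atom 14: C, bond orders sum to 1 (valence 4) → 3 H
Total hydrogens: 9.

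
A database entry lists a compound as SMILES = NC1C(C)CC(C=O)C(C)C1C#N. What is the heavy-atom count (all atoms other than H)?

13

Every atom symbol written in the SMILES (organic subset) is one heavy atom; implicit H are not written.
Heavy atoms by element → C:10, N:2, O:1.
Total: 13.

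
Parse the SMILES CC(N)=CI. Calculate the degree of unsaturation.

Degree of unsaturation = (number of rings) + (number of π bonds).
Ring closures in the SMILES: 0.
π bonds: 1 double bond (each 1 DoU) → 1 DoU from unsaturation.
Total DoU = 0 + 1 = 1.

1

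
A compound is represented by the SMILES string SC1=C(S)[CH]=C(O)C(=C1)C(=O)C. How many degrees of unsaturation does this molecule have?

5

Degree of unsaturation = (number of rings) + (number of π bonds).
Ring closures in the SMILES: 1.
π bonds: 4 double bonds (each 1 DoU) → 4 DoU from unsaturation.
Total DoU = 1 + 4 = 5.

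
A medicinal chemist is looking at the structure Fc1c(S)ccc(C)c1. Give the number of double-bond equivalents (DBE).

4

Molecular formula: C7H7FS.
DoU = (2C + 2 + N − H − X) / 2, where X is the halogen count and O/S are ignored.
    = (2·7 + 2 + 0 − 7 − 1) / 2 = 8 / 2 = 4.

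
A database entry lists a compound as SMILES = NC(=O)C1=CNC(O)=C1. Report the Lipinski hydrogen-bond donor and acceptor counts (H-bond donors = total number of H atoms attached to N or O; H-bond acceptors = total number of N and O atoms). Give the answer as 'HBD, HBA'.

4, 4

Donors: find every N or O and count the H atoms it carries.
  atom 1 (N): bond orders sum to 1 → 2 H
  atom 3 (O): bond orders sum to 2 → 0 H
  atom 6 (N): bond orders sum to 2 → 1 H
  atom 8 (O): bond orders sum to 1 → 1 H
Lipinski HBD = 4.
Acceptors: N atoms = 2, O atoms = 2 → HBA = 4.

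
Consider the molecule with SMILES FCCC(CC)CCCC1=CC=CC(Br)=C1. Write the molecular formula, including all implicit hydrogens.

Walk through each heavy atom and fill implicit hydrogens from standard valence (C 4, N 3, O 2, S 2, halogen 1):
  atom 1: F (halogen, monovalent) → 0 H
  atom 2: C, bond orders sum to 2 (valence 4) → 2 H
  atom 3: C, bond orders sum to 2 (valence 4) → 2 H
  atom 4: C, bond orders sum to 3 (valence 4) → 1 H
  atom 5: C, bond orders sum to 2 (valence 4) → 2 H
  atom 6: C, bond orders sum to 1 (valence 4) → 3 H
  atom 7: C, bond orders sum to 2 (valence 4) → 2 H
  atom 8: C, bond orders sum to 2 (valence 4) → 2 H
  atom 9: C, bond orders sum to 2 (valence 4) → 2 H
  atom 10: C, bond orders sum to 4 (valence 4) → 0 H
  atom 11: C, bond orders sum to 3 (valence 4) → 1 H
  atom 12: C, bond orders sum to 3 (valence 4) → 1 H
  atom 13: C, bond orders sum to 3 (valence 4) → 1 H
  atom 14: C, bond orders sum to 4 (valence 4) → 0 H
  atom 15: Br (halogen, monovalent) → 0 H
  atom 16: C, bond orders sum to 3 (valence 4) → 1 H
Totals → C:14, H:20, Br:1, F:1.

C14H20BrF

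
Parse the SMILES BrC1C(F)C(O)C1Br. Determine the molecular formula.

Walk through each heavy atom and fill implicit hydrogens from standard valence (C 4, N 3, O 2, S 2, halogen 1):
  atom 1: Br (halogen, monovalent) → 0 H
  atom 2: C, bond orders sum to 3 (valence 4) → 1 H
  atom 3: C, bond orders sum to 3 (valence 4) → 1 H
  atom 4: F (halogen, monovalent) → 0 H
  atom 5: C, bond orders sum to 3 (valence 4) → 1 H
  atom 6: O, bond orders sum to 1 (valence 2) → 1 H
  atom 7: C, bond orders sum to 3 (valence 4) → 1 H
  atom 8: Br (halogen, monovalent) → 0 H
Totals → C:4, H:5, Br:2, F:1, O:1.

C4H5Br2FO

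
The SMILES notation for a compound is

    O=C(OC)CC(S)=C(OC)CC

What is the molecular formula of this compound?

Walk through each heavy atom and fill implicit hydrogens from standard valence (C 4, N 3, O 2, S 2, halogen 1):
  atom 1: O, bond orders sum to 2 (valence 2) → 0 H
  atom 2: C, bond orders sum to 4 (valence 4) → 0 H
  atom 3: O, bond orders sum to 2 (valence 2) → 0 H
  atom 4: C, bond orders sum to 1 (valence 4) → 3 H
  atom 5: C, bond orders sum to 2 (valence 4) → 2 H
  atom 6: C, bond orders sum to 4 (valence 4) → 0 H
  atom 7: S, bond orders sum to 1 (valence 2) → 1 H
  atom 8: C, bond orders sum to 4 (valence 4) → 0 H
  atom 9: O, bond orders sum to 2 (valence 2) → 0 H
  atom 10: C, bond orders sum to 1 (valence 4) → 3 H
  atom 11: C, bond orders sum to 2 (valence 4) → 2 H
  atom 12: C, bond orders sum to 1 (valence 4) → 3 H
Totals → C:8, H:14, O:3, S:1.
In Hill order: C8H14O3S.

C8H14O3S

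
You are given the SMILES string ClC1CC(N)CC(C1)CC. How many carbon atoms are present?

Count every carbon token in the SMILES (each C, including those in ring-closure positions and inside branches).
Carbon count: 8.

8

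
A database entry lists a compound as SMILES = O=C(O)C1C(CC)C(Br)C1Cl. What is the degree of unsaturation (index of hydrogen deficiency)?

Molecular formula: C7H10BrClO2.
DoU = (2C + 2 + N − H − X) / 2, where X is the halogen count and O/S are ignored.
    = (2·7 + 2 + 0 − 10 − 2) / 2 = 4 / 2 = 2.

2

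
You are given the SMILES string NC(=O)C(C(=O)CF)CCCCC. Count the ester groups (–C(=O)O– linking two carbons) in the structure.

Scan the SMILES for the ester motif — none present.
Groups that are present: 1 amide, 1 ketone.

0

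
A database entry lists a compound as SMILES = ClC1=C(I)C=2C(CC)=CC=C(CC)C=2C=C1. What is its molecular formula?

C14H14ClI

Walk through each heavy atom and fill implicit hydrogens from standard valence (C 4, N 3, O 2, S 2, halogen 1):
  atom 1: Cl (halogen, monovalent) → 0 H
  atom 2: C, bond orders sum to 4 (valence 4) → 0 H
  atom 3: C, bond orders sum to 4 (valence 4) → 0 H
  atom 4: I (halogen, monovalent) → 0 H
  atom 5: C, bond orders sum to 4 (valence 4) → 0 H
  atom 6: C, bond orders sum to 4 (valence 4) → 0 H
  atom 7: C, bond orders sum to 2 (valence 4) → 2 H
  atom 8: C, bond orders sum to 1 (valence 4) → 3 H
  atom 9: C, bond orders sum to 3 (valence 4) → 1 H
  atom 10: C, bond orders sum to 3 (valence 4) → 1 H
  atom 11: C, bond orders sum to 4 (valence 4) → 0 H
  atom 12: C, bond orders sum to 2 (valence 4) → 2 H
  atom 13: C, bond orders sum to 1 (valence 4) → 3 H
  atom 14: C, bond orders sum to 4 (valence 4) → 0 H
  atom 15: C, bond orders sum to 3 (valence 4) → 1 H
  atom 16: C, bond orders sum to 3 (valence 4) → 1 H
Totals → C:14, H:14, Cl:1, I:1.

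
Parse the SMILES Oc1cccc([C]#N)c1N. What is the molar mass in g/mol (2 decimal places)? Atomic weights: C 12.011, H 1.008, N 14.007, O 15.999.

134.14 g/mol

First, the molecular formula is C7H6N2O (counting implicit H from valence).
  C: 7 × 12.011 = 84.077
  H: 6 × 1.008 = 6.048
  N: 2 × 14.007 = 28.014
  O: 1 × 15.999 = 15.999
Sum: 7×12.011 + 6×1.008 + 2×14.007 + 1×15.999 = 134.138 → 134.14 g/mol.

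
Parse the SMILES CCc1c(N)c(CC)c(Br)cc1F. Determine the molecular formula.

C10H13BrFN

Walk through each heavy atom and fill implicit hydrogens from standard valence (C 4, N 3, O 2, S 2, halogen 1); for lowercase aromatic atoms, an aromatic c carries 1 H when it has two neighbours and 0 H with three, and aromatic n carries 0 H:
  atom 1: C, bond orders sum to 1 (valence 4) → 3 H
  atom 2: C, bond orders sum to 2 (valence 4) → 2 H
  atom 3: aromatic c, 3 neighbours → 0 H
  atom 4: aromatic c, 3 neighbours → 0 H
  atom 5: N, bond orders sum to 1 (valence 3) → 2 H
  atom 6: aromatic c, 3 neighbours → 0 H
  atom 7: C, bond orders sum to 2 (valence 4) → 2 H
  atom 8: C, bond orders sum to 1 (valence 4) → 3 H
  atom 9: aromatic c, 3 neighbours → 0 H
  atom 10: Br (halogen, monovalent) → 0 H
  atom 11: aromatic c, 2 neighbours → 1 H
  atom 12: aromatic c, 3 neighbours → 0 H
  atom 13: F (halogen, monovalent) → 0 H
Totals → C:10, H:13, Br:1, F:1, N:1.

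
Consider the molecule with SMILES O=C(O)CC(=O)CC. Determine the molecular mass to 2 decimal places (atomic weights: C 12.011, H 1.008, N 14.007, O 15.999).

First, the molecular formula is C5H8O3 (counting implicit H from valence).
  C: 5 × 12.011 = 60.055
  H: 8 × 1.008 = 8.064
  O: 3 × 15.999 = 47.997
Sum: 5×12.011 + 8×1.008 + 3×15.999 = 116.116 → 116.12 g/mol.

116.12 g/mol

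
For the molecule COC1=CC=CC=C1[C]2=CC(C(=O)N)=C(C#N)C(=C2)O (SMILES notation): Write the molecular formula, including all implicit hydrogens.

Walk through each heavy atom and fill implicit hydrogens from standard valence (C 4, N 3, O 2, S 2, halogen 1):
  atom 1: C, bond orders sum to 1 (valence 4) → 3 H
  atom 2: O, bond orders sum to 2 (valence 2) → 0 H
  atom 3: C, bond orders sum to 4 (valence 4) → 0 H
  atom 4: C, bond orders sum to 3 (valence 4) → 1 H
  atom 5: C, bond orders sum to 3 (valence 4) → 1 H
  atom 6: C, bond orders sum to 3 (valence 4) → 1 H
  atom 7: C, bond orders sum to 3 (valence 4) → 1 H
  atom 8: C, bond orders sum to 4 (valence 4) → 0 H
  atom 9: C with explicit H count 0
  atom 10: C, bond orders sum to 3 (valence 4) → 1 H
  atom 11: C, bond orders sum to 4 (valence 4) → 0 H
  atom 12: C, bond orders sum to 4 (valence 4) → 0 H
  atom 13: O, bond orders sum to 2 (valence 2) → 0 H
  atom 14: N, bond orders sum to 1 (valence 3) → 2 H
  atom 15: C, bond orders sum to 4 (valence 4) → 0 H
  atom 16: C, bond orders sum to 4 (valence 4) → 0 H
  atom 17: N, bond orders sum to 3 (valence 3) → 0 H
  atom 18: C, bond orders sum to 4 (valence 4) → 0 H
  atom 19: C, bond orders sum to 3 (valence 4) → 1 H
  atom 20: O, bond orders sum to 1 (valence 2) → 1 H
Totals → C:15, H:12, N:2, O:3.

C15H12N2O3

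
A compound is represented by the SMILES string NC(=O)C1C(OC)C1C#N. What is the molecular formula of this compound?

C6H8N2O2

Walk through each heavy atom and fill implicit hydrogens from standard valence (C 4, N 3, O 2, S 2, halogen 1):
  atom 1: N, bond orders sum to 1 (valence 3) → 2 H
  atom 2: C, bond orders sum to 4 (valence 4) → 0 H
  atom 3: O, bond orders sum to 2 (valence 2) → 0 H
  atom 4: C, bond orders sum to 3 (valence 4) → 1 H
  atom 5: C, bond orders sum to 3 (valence 4) → 1 H
  atom 6: O, bond orders sum to 2 (valence 2) → 0 H
  atom 7: C, bond orders sum to 1 (valence 4) → 3 H
  atom 8: C, bond orders sum to 3 (valence 4) → 1 H
  atom 9: C, bond orders sum to 4 (valence 4) → 0 H
  atom 10: N, bond orders sum to 3 (valence 3) → 0 H
Totals → C:6, H:8, N:2, O:2.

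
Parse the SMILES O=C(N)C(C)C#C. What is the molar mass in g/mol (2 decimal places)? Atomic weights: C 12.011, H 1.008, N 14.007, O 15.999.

97.12 g/mol

First, the molecular formula is C5H7NO (counting implicit H from valence).
  C: 5 × 12.011 = 60.055
  H: 7 × 1.008 = 7.056
  N: 1 × 14.007 = 14.007
  O: 1 × 15.999 = 15.999
Sum: 5×12.011 + 7×1.008 + 1×14.007 + 1×15.999 = 97.117 → 97.12 g/mol.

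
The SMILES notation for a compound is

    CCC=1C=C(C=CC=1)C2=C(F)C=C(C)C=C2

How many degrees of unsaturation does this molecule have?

Molecular formula: C15H15F.
DoU = (2C + 2 + N − H − X) / 2, where X is the halogen count and O/S are ignored.
    = (2·15 + 2 + 0 − 15 − 1) / 2 = 16 / 2 = 8.

8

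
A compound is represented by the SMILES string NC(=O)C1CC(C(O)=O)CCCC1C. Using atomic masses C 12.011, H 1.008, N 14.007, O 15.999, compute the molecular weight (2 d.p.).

First, the molecular formula is C10H17NO3 (counting implicit H from valence).
  C: 10 × 12.011 = 120.110
  H: 17 × 1.008 = 17.136
  N: 1 × 14.007 = 14.007
  O: 3 × 15.999 = 47.997
Sum: 10×12.011 + 17×1.008 + 1×14.007 + 3×15.999 = 199.250 → 199.25 g/mol.

199.25 g/mol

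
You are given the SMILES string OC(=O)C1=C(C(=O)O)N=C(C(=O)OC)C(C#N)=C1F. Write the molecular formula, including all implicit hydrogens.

Walk through each heavy atom and fill implicit hydrogens from standard valence (C 4, N 3, O 2, S 2, halogen 1):
  atom 1: O, bond orders sum to 1 (valence 2) → 1 H
  atom 2: C, bond orders sum to 4 (valence 4) → 0 H
  atom 3: O, bond orders sum to 2 (valence 2) → 0 H
  atom 4: C, bond orders sum to 4 (valence 4) → 0 H
  atom 5: C, bond orders sum to 4 (valence 4) → 0 H
  atom 6: C, bond orders sum to 4 (valence 4) → 0 H
  atom 7: O, bond orders sum to 2 (valence 2) → 0 H
  atom 8: O, bond orders sum to 1 (valence 2) → 1 H
  atom 9: N, bond orders sum to 3 (valence 3) → 0 H
  atom 10: C, bond orders sum to 4 (valence 4) → 0 H
  atom 11: C, bond orders sum to 4 (valence 4) → 0 H
  atom 12: O, bond orders sum to 2 (valence 2) → 0 H
  atom 13: O, bond orders sum to 2 (valence 2) → 0 H
  atom 14: C, bond orders sum to 1 (valence 4) → 3 H
  atom 15: C, bond orders sum to 4 (valence 4) → 0 H
  atom 16: C, bond orders sum to 4 (valence 4) → 0 H
  atom 17: N, bond orders sum to 3 (valence 3) → 0 H
  atom 18: C, bond orders sum to 4 (valence 4) → 0 H
  atom 19: F (halogen, monovalent) → 0 H
Totals → C:10, H:5, F:1, N:2, O:6.

C10H5FN2O6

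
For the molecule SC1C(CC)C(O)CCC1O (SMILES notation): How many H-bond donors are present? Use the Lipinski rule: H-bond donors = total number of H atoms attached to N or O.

Donors: find every N or O and count the H atoms it carries.
  atom 7 (O): bond orders sum to 1 → 1 H
  atom 11 (O): bond orders sum to 1 → 1 H
Lipinski HBD = 2.

2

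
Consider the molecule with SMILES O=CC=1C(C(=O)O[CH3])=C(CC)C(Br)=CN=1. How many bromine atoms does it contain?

Scan the SMILES for Br atoms (remember two-letter symbols like Cl and Br are single atoms).
Bromine count: 1.

1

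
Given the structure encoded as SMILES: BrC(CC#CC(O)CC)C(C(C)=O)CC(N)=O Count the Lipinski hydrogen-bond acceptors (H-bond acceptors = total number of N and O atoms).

4

N atoms: 1; O atoms: 3.
Lipinski HBA = 1 + 3 = 4.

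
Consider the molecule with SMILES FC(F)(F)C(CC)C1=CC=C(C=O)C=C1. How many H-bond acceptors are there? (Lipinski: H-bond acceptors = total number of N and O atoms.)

1

N atoms: 0; O atoms: 1.
Lipinski HBA = 0 + 1 = 1.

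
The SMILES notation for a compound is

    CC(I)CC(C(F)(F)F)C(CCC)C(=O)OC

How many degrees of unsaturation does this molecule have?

Molecular formula: C11H18F3IO2.
DoU = (2C + 2 + N − H − X) / 2, where X is the halogen count and O/S are ignored.
    = (2·11 + 2 + 0 − 18 − 4) / 2 = 2 / 2 = 1.

1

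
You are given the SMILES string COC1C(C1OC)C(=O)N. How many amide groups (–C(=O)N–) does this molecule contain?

The amide motif appears at heavy-atom position 8 in the SMILES.
Other groups present: 2 ether.
Amide count: 1.

1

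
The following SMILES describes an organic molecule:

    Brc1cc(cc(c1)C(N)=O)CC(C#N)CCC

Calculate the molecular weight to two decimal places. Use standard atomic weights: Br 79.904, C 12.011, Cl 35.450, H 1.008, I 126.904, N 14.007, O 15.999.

295.18 g/mol

First, the molecular formula is C13H15BrN2O (counting implicit H from valence).
  Br: 1 × 79.904 = 79.904
  C: 13 × 12.011 = 156.143
  H: 15 × 1.008 = 15.120
  N: 2 × 14.007 = 28.014
  O: 1 × 15.999 = 15.999
Sum: 1×79.904 + 13×12.011 + 15×1.008 + 2×14.007 + 1×15.999 = 295.180 → 295.18 g/mol.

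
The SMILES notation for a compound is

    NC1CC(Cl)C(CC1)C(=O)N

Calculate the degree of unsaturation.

2

Degree of unsaturation = (number of rings) + (number of π bonds).
Ring closures in the SMILES: 1.
π bonds: 1 double bond (each 1 DoU) → 1 DoU from unsaturation.
Total DoU = 1 + 1 = 2.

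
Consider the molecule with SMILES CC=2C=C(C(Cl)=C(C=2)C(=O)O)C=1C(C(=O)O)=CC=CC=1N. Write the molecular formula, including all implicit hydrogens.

Walk through each heavy atom and fill implicit hydrogens from standard valence (C 4, N 3, O 2, S 2, halogen 1):
  atom 1: C, bond orders sum to 1 (valence 4) → 3 H
  atom 2: C, bond orders sum to 4 (valence 4) → 0 H
  atom 3: C, bond orders sum to 3 (valence 4) → 1 H
  atom 4: C, bond orders sum to 4 (valence 4) → 0 H
  atom 5: C, bond orders sum to 4 (valence 4) → 0 H
  atom 6: Cl (halogen, monovalent) → 0 H
  atom 7: C, bond orders sum to 4 (valence 4) → 0 H
  atom 8: C, bond orders sum to 3 (valence 4) → 1 H
  atom 9: C, bond orders sum to 4 (valence 4) → 0 H
  atom 10: O, bond orders sum to 2 (valence 2) → 0 H
  atom 11: O, bond orders sum to 1 (valence 2) → 1 H
  atom 12: C, bond orders sum to 4 (valence 4) → 0 H
  atom 13: C, bond orders sum to 4 (valence 4) → 0 H
  atom 14: C, bond orders sum to 4 (valence 4) → 0 H
  atom 15: O, bond orders sum to 2 (valence 2) → 0 H
  atom 16: O, bond orders sum to 1 (valence 2) → 1 H
  atom 17: C, bond orders sum to 3 (valence 4) → 1 H
  atom 18: C, bond orders sum to 3 (valence 4) → 1 H
  atom 19: C, bond orders sum to 3 (valence 4) → 1 H
  atom 20: C, bond orders sum to 4 (valence 4) → 0 H
  atom 21: N, bond orders sum to 1 (valence 3) → 2 H
Totals → C:15, H:12, Cl:1, N:1, O:4.

C15H12ClNO4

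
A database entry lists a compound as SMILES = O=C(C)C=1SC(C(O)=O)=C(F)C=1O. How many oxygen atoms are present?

4

Scan the SMILES for O atoms (remember two-letter symbols like Cl and Br are single atoms).
Oxygen count: 4.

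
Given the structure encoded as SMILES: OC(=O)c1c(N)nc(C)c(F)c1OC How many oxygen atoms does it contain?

Scan the SMILES for O atoms (remember two-letter symbols like Cl and Br are single atoms).
Oxygen count: 3.

3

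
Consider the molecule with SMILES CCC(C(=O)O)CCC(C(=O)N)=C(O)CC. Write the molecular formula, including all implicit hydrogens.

Walk through each heavy atom and fill implicit hydrogens from standard valence (C 4, N 3, O 2, S 2, halogen 1):
  atom 1: C, bond orders sum to 1 (valence 4) → 3 H
  atom 2: C, bond orders sum to 2 (valence 4) → 2 H
  atom 3: C, bond orders sum to 3 (valence 4) → 1 H
  atom 4: C, bond orders sum to 4 (valence 4) → 0 H
  atom 5: O, bond orders sum to 2 (valence 2) → 0 H
  atom 6: O, bond orders sum to 1 (valence 2) → 1 H
  atom 7: C, bond orders sum to 2 (valence 4) → 2 H
  atom 8: C, bond orders sum to 2 (valence 4) → 2 H
  atom 9: C, bond orders sum to 4 (valence 4) → 0 H
  atom 10: C, bond orders sum to 4 (valence 4) → 0 H
  atom 11: O, bond orders sum to 2 (valence 2) → 0 H
  atom 12: N, bond orders sum to 1 (valence 3) → 2 H
  atom 13: C, bond orders sum to 4 (valence 4) → 0 H
  atom 14: O, bond orders sum to 1 (valence 2) → 1 H
  atom 15: C, bond orders sum to 2 (valence 4) → 2 H
  atom 16: C, bond orders sum to 1 (valence 4) → 3 H
Totals → C:11, H:19, N:1, O:4.
In Hill order: C11H19NO4.

C11H19NO4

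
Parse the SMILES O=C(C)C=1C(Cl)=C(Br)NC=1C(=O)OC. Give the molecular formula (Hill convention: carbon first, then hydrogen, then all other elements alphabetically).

C8H7BrClNO3

Walk through each heavy atom and fill implicit hydrogens from standard valence (C 4, N 3, O 2, S 2, halogen 1):
  atom 1: O, bond orders sum to 2 (valence 2) → 0 H
  atom 2: C, bond orders sum to 4 (valence 4) → 0 H
  atom 3: C, bond orders sum to 1 (valence 4) → 3 H
  atom 4: C, bond orders sum to 4 (valence 4) → 0 H
  atom 5: C, bond orders sum to 4 (valence 4) → 0 H
  atom 6: Cl (halogen, monovalent) → 0 H
  atom 7: C, bond orders sum to 4 (valence 4) → 0 H
  atom 8: Br (halogen, monovalent) → 0 H
  atom 9: N, bond orders sum to 2 (valence 3) → 1 H
  atom 10: C, bond orders sum to 4 (valence 4) → 0 H
  atom 11: C, bond orders sum to 4 (valence 4) → 0 H
  atom 12: O, bond orders sum to 2 (valence 2) → 0 H
  atom 13: O, bond orders sum to 2 (valence 2) → 0 H
  atom 14: C, bond orders sum to 1 (valence 4) → 3 H
Totals → C:8, H:7, Br:1, Cl:1, N:1, O:3.
In Hill order: C8H7BrClNO3.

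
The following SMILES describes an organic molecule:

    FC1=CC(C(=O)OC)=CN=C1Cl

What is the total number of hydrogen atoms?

5

Walk through each heavy atom and fill implicit hydrogens from standard valence (C 4, N 3, O 2, S 2, halogen 1):
  atom 1: F (halogen, monovalent) → 0 H
  atom 2: C, bond orders sum to 4 (valence 4) → 0 H
  atom 3: C, bond orders sum to 3 (valence 4) → 1 H
  atom 4: C, bond orders sum to 4 (valence 4) → 0 H
  atom 5: C, bond orders sum to 4 (valence 4) → 0 H
  atom 6: O, bond orders sum to 2 (valence 2) → 0 H
  atom 7: O, bond orders sum to 2 (valence 2) → 0 H
  atom 8: C, bond orders sum to 1 (valence 4) → 3 H
  atom 9: C, bond orders sum to 3 (valence 4) → 1 H
  atom 10: N, bond orders sum to 3 (valence 3) → 0 H
  atom 11: C, bond orders sum to 4 (valence 4) → 0 H
  atom 12: Cl (halogen, monovalent) → 0 H
Total hydrogens: 5.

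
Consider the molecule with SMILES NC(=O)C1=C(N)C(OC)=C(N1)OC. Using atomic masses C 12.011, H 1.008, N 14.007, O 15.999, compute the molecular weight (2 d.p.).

First, the molecular formula is C7H11N3O3 (counting implicit H from valence).
  C: 7 × 12.011 = 84.077
  H: 11 × 1.008 = 11.088
  N: 3 × 14.007 = 42.021
  O: 3 × 15.999 = 47.997
Sum: 7×12.011 + 11×1.008 + 3×14.007 + 3×15.999 = 185.183 → 185.18 g/mol.

185.18 g/mol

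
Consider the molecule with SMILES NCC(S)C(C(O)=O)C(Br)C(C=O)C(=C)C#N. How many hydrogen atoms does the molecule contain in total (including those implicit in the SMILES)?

Walk through each heavy atom and fill implicit hydrogens from standard valence (C 4, N 3, O 2, S 2, halogen 1):
  atom 1: N, bond orders sum to 1 (valence 3) → 2 H
  atom 2: C, bond orders sum to 2 (valence 4) → 2 H
  atom 3: C, bond orders sum to 3 (valence 4) → 1 H
  atom 4: S, bond orders sum to 1 (valence 2) → 1 H
  atom 5: C, bond orders sum to 3 (valence 4) → 1 H
  atom 6: C, bond orders sum to 4 (valence 4) → 0 H
  atom 7: O, bond orders sum to 1 (valence 2) → 1 H
  atom 8: O, bond orders sum to 2 (valence 2) → 0 H
  atom 9: C, bond orders sum to 3 (valence 4) → 1 H
  atom 10: Br (halogen, monovalent) → 0 H
  atom 11: C, bond orders sum to 3 (valence 4) → 1 H
  atom 12: C, bond orders sum to 3 (valence 4) → 1 H
  atom 13: O, bond orders sum to 2 (valence 2) → 0 H
  atom 14: C, bond orders sum to 4 (valence 4) → 0 H
  atom 15: C, bond orders sum to 2 (valence 4) → 2 H
  atom 16: C, bond orders sum to 4 (valence 4) → 0 H
  atom 17: N, bond orders sum to 3 (valence 3) → 0 H
Total hydrogens: 13.

13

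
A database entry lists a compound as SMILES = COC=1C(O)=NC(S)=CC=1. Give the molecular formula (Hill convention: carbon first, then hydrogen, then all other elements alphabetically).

C6H7NO2S

Walk through each heavy atom and fill implicit hydrogens from standard valence (C 4, N 3, O 2, S 2, halogen 1):
  atom 1: C, bond orders sum to 1 (valence 4) → 3 H
  atom 2: O, bond orders sum to 2 (valence 2) → 0 H
  atom 3: C, bond orders sum to 4 (valence 4) → 0 H
  atom 4: C, bond orders sum to 4 (valence 4) → 0 H
  atom 5: O, bond orders sum to 1 (valence 2) → 1 H
  atom 6: N, bond orders sum to 3 (valence 3) → 0 H
  atom 7: C, bond orders sum to 4 (valence 4) → 0 H
  atom 8: S, bond orders sum to 1 (valence 2) → 1 H
  atom 9: C, bond orders sum to 3 (valence 4) → 1 H
  atom 10: C, bond orders sum to 3 (valence 4) → 1 H
Totals → C:6, H:7, N:1, O:2, S:1.
In Hill order: C6H7NO2S.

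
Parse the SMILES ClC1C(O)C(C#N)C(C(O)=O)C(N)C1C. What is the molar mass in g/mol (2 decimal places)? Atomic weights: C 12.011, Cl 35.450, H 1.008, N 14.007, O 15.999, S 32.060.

First, the molecular formula is C9H13ClN2O3 (counting implicit H from valence).
  C: 9 × 12.011 = 108.099
  Cl: 1 × 35.450 = 35.450
  H: 13 × 1.008 = 13.104
  N: 2 × 14.007 = 28.014
  O: 3 × 15.999 = 47.997
Sum: 9×12.011 + 1×35.450 + 13×1.008 + 2×14.007 + 3×15.999 = 232.664 → 232.66 g/mol.

232.66 g/mol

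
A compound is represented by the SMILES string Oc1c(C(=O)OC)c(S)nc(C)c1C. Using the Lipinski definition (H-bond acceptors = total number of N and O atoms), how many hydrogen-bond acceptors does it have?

4

N atoms: 1; O atoms: 3.
Lipinski HBA = 1 + 3 = 4.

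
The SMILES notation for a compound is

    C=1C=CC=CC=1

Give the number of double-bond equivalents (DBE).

Degree of unsaturation = (number of rings) + (number of π bonds).
Ring closures in the SMILES: 1.
π bonds: 3 double bonds (each 1 DoU) → 3 DoU from unsaturation.
Total DoU = 1 + 3 = 4.

4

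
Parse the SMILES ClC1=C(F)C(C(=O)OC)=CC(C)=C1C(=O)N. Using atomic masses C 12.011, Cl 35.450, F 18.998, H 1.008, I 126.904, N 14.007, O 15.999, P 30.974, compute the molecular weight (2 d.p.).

245.63 g/mol

First, the molecular formula is C10H9ClFNO3 (counting implicit H from valence).
  C: 10 × 12.011 = 120.110
  Cl: 1 × 35.450 = 35.450
  F: 1 × 18.998 = 18.998
  H: 9 × 1.008 = 9.072
  N: 1 × 14.007 = 14.007
  O: 3 × 15.999 = 47.997
Sum: 10×12.011 + 1×35.450 + 1×18.998 + 9×1.008 + 1×14.007 + 3×15.999 = 245.634 → 245.63 g/mol.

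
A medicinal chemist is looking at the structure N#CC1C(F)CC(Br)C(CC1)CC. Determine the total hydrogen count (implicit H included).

Walk through each heavy atom and fill implicit hydrogens from standard valence (C 4, N 3, O 2, S 2, halogen 1):
  atom 1: N, bond orders sum to 3 (valence 3) → 0 H
  atom 2: C, bond orders sum to 4 (valence 4) → 0 H
  atom 3: C, bond orders sum to 3 (valence 4) → 1 H
  atom 4: C, bond orders sum to 3 (valence 4) → 1 H
  atom 5: F (halogen, monovalent) → 0 H
  atom 6: C, bond orders sum to 2 (valence 4) → 2 H
  atom 7: C, bond orders sum to 3 (valence 4) → 1 H
  atom 8: Br (halogen, monovalent) → 0 H
  atom 9: C, bond orders sum to 3 (valence 4) → 1 H
  atom 10: C, bond orders sum to 2 (valence 4) → 2 H
  atom 11: C, bond orders sum to 2 (valence 4) → 2 H
  atom 12: C, bond orders sum to 2 (valence 4) → 2 H
  atom 13: C, bond orders sum to 1 (valence 4) → 3 H
Total hydrogens: 15.

15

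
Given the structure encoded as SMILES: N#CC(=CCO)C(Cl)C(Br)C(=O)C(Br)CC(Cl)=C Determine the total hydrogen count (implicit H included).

11

Walk through each heavy atom and fill implicit hydrogens from standard valence (C 4, N 3, O 2, S 2, halogen 1):
  atom 1: N, bond orders sum to 3 (valence 3) → 0 H
  atom 2: C, bond orders sum to 4 (valence 4) → 0 H
  atom 3: C, bond orders sum to 4 (valence 4) → 0 H
  atom 4: C, bond orders sum to 3 (valence 4) → 1 H
  atom 5: C, bond orders sum to 2 (valence 4) → 2 H
  atom 6: O, bond orders sum to 1 (valence 2) → 1 H
  atom 7: C, bond orders sum to 3 (valence 4) → 1 H
  atom 8: Cl (halogen, monovalent) → 0 H
  atom 9: C, bond orders sum to 3 (valence 4) → 1 H
  atom 10: Br (halogen, monovalent) → 0 H
  atom 11: C, bond orders sum to 4 (valence 4) → 0 H
  atom 12: O, bond orders sum to 2 (valence 2) → 0 H
  atom 13: C, bond orders sum to 3 (valence 4) → 1 H
  atom 14: Br (halogen, monovalent) → 0 H
  atom 15: C, bond orders sum to 2 (valence 4) → 2 H
  atom 16: C, bond orders sum to 4 (valence 4) → 0 H
  atom 17: Cl (halogen, monovalent) → 0 H
  atom 18: C, bond orders sum to 2 (valence 4) → 2 H
Total hydrogens: 11.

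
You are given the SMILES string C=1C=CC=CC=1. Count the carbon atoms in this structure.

6

Count every carbon token in the SMILES (each C, including those in ring-closure positions and inside branches).
Carbon count: 6.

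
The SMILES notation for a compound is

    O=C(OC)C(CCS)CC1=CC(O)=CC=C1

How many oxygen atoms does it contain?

3

Scan the SMILES for O atoms (remember two-letter symbols like Cl and Br are single atoms).
Oxygen count: 3.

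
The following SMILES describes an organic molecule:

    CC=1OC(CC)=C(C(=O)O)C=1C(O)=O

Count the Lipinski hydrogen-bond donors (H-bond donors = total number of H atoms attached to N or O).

2

Donors: find every N or O and count the H atoms it carries.
  atom 3 (O): bond orders sum to 2 → 0 H
  atom 9 (O): bond orders sum to 2 → 0 H
  atom 10 (O): bond orders sum to 1 → 1 H
  atom 13 (O): bond orders sum to 1 → 1 H
  atom 14 (O): bond orders sum to 2 → 0 H
Lipinski HBD = 2.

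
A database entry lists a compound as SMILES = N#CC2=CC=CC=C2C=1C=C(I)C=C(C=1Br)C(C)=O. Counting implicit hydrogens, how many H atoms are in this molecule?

9

Walk through each heavy atom and fill implicit hydrogens from standard valence (C 4, N 3, O 2, S 2, halogen 1):
  atom 1: N, bond orders sum to 3 (valence 3) → 0 H
  atom 2: C, bond orders sum to 4 (valence 4) → 0 H
  atom 3: C, bond orders sum to 4 (valence 4) → 0 H
  atom 4: C, bond orders sum to 3 (valence 4) → 1 H
  atom 5: C, bond orders sum to 3 (valence 4) → 1 H
  atom 6: C, bond orders sum to 3 (valence 4) → 1 H
  atom 7: C, bond orders sum to 3 (valence 4) → 1 H
  atom 8: C, bond orders sum to 4 (valence 4) → 0 H
  atom 9: C, bond orders sum to 4 (valence 4) → 0 H
  atom 10: C, bond orders sum to 3 (valence 4) → 1 H
  atom 11: C, bond orders sum to 4 (valence 4) → 0 H
  atom 12: I (halogen, monovalent) → 0 H
  atom 13: C, bond orders sum to 3 (valence 4) → 1 H
  atom 14: C, bond orders sum to 4 (valence 4) → 0 H
  atom 15: C, bond orders sum to 4 (valence 4) → 0 H
  atom 16: Br (halogen, monovalent) → 0 H
  atom 17: C, bond orders sum to 4 (valence 4) → 0 H
  atom 18: C, bond orders sum to 1 (valence 4) → 3 H
  atom 19: O, bond orders sum to 2 (valence 2) → 0 H
Total hydrogens: 9.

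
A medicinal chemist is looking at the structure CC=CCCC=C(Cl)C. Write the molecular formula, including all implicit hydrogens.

C8H13Cl

Walk through each heavy atom and fill implicit hydrogens from standard valence (C 4, N 3, O 2, S 2, halogen 1):
  atom 1: C, bond orders sum to 1 (valence 4) → 3 H
  atom 2: C, bond orders sum to 3 (valence 4) → 1 H
  atom 3: C, bond orders sum to 3 (valence 4) → 1 H
  atom 4: C, bond orders sum to 2 (valence 4) → 2 H
  atom 5: C, bond orders sum to 2 (valence 4) → 2 H
  atom 6: C, bond orders sum to 3 (valence 4) → 1 H
  atom 7: C, bond orders sum to 4 (valence 4) → 0 H
  atom 8: Cl (halogen, monovalent) → 0 H
  atom 9: C, bond orders sum to 1 (valence 4) → 3 H
Totals → C:8, H:13, Cl:1.
In Hill order: C8H13Cl.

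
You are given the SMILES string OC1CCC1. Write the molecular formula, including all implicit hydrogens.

C4H8O

Walk through each heavy atom and fill implicit hydrogens from standard valence (C 4, N 3, O 2, S 2, halogen 1):
  atom 1: O, bond orders sum to 1 (valence 2) → 1 H
  atom 2: C, bond orders sum to 3 (valence 4) → 1 H
  atom 3: C, bond orders sum to 2 (valence 4) → 2 H
  atom 4: C, bond orders sum to 2 (valence 4) → 2 H
  atom 5: C, bond orders sum to 2 (valence 4) → 2 H
Totals → C:4, H:8, O:1.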